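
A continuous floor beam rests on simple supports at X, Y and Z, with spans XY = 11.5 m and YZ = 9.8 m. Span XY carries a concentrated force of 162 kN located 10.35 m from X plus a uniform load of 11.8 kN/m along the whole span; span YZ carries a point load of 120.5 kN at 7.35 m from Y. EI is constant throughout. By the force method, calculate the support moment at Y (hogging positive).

M_Y = 255 kN·m

Release continuity at Y by inserting a hinge; the redundant is the internal moment M_Y. The primary structure is two simply-supported spans XY and YZ.
End slopes at the hinge Y, treating each span as simply supported:
  span XY: point load 162 at a = 10.35: Pab(L + a)/(6LEI) = 610.6/EI
  span XY: UDL 11.8: wL³/(24EI) = 747.8/EI
  span YZ: point load 120.5 at a = 7.35: Pab(L + b)/(6LEI) = 452.1/EI
  relative rotation θ_0 = (1358 + 452.1)/EI = 1810/EI
A unit hogging moment at Y produces rotation L₁/(3EI) + L₂/(3EI) = 7.1/EI.
Slope continuity at Y: θ_0 = M_Y·7.1/EI, so M_Y = 1810/7.1 = 255 kN·m (hogging).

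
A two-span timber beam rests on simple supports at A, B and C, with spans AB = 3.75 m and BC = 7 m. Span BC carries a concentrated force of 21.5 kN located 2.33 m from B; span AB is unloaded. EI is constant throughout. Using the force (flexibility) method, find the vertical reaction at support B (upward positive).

Insert a hinge at B; M_B is the redundant, and each span becomes simply supported.
End slopes at the hinge B, treating each span as simply supported:
  span BC: point load 21.5 at a = 2.33: Pab(L + b)/(6LEI) = 65/EI
  relative rotation θ_0 = (0 + 65)/EI = 65/EI
A unit hogging moment at B produces rotation L₁/(3EI) + L₂/(3EI) = 3.583/EI.
Compatibility: M_B·(L₁+L₂)/(3EI) = θ_0, giving M_B = 18.14 kN·m (hogging).
Span AB, ΣM about A with M_B applied at B: R_B^{AB}·3.75 = 0 + 18.14, so R_B^{AB} = 4.837 kN and R_A = 0 − 4.837 = -4.837 kN.
Span BC, ΣM about C: R_B^{BC}·7 = 100.4 + 18.14, so R_B^{BC} = 16.94 kN and R_C = 21.5 − 16.94 = 4.565 kN.
R_B = 4.837 + 16.94 = 21.77 kN.

R_B = 21.77 kN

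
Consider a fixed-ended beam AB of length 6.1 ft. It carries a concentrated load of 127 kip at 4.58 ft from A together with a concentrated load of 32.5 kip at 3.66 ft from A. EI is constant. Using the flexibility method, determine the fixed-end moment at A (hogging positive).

M_A = 55.15 kip·ft

Take the two fixed-end moments M_A, M_B as redundants; the released structure is the simple span AB.
Simple-span end rotations at A and B under the given loads:
  at A: point load 127 at a = 4.58: Pab(L + b)/(6LEI) = 184.1/EI
  at B: point load 127 at a = 4.58: Pab(L + a)/(6LEI) = 258/EI
  at A: point load 32.5 at a = 3.66: Pab(L + b)/(6LEI) = 67.72/EI
  at B: point load 32.5 at a = 3.66: Pab(L + a)/(6LEI) = 77.4/EI
  θ_A0 = 251.8/EI,  θ_B0 = 335.4/EI
Flexibility coefficients: a unit moment at one end gives L/(3EI) there and L/(6EI) at the far end, so f₁₁ = f₂₂ = 2.033/EI and f₁₂ = f₂₁ = 1.017/EI.
Compatibility — zero rotation at each built-in end:
  2.033 M_A + 1.017 M_B = 251.8
  1.017 M_A + 2.033 M_B = 335.4
Solving the pair gives M_A = 55.15 kip·ft and M_B = 137.4 kip·ft (hogging).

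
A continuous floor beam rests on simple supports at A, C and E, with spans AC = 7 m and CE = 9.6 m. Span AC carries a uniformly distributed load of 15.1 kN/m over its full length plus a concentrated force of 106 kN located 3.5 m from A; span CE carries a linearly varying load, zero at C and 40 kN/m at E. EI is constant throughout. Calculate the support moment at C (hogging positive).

M_C = 222 kN·m

Release continuity at C by inserting a hinge; the redundant is the internal moment M_C. The primary structure is two simply-supported spans AC and CE.
End slopes at the hinge C, treating each span as simply supported:
  span AC: UDL 15.1: wL³/(24EI) = 215.8/EI
  span AC: point load 106 at a = 3.5: Pab(L + a)/(6LEI) = 324.6/EI
  span CE: triangular load, peak 40: 7w₀L³/(360EI) = 688.1/EI
  relative rotation θ_0 = (540.4 + 688.1)/EI = 1229/EI
A unit hogging moment at C produces rotation L₁/(3EI) + L₂/(3EI) = 5.533/EI.
Slope continuity at C: θ_0 = M_C·5.533/EI, so M_C = 1229/5.533 = 222 kN·m (hogging).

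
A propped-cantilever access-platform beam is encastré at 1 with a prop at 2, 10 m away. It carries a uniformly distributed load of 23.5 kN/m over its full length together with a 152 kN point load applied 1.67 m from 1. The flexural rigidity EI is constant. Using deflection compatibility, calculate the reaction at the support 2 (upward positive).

Remove the prop at 2; the released (primary) structure is a cantilever built in at 1.
Primary-structure tip deflection at 2 by superposition:
  UDL 23.5: wL⁴/(8EI) = 29375/EI
  point load 152 at a = 1.67: Pa²(3L − a)/(6EI) = 2002/EI
  δ_0 = 31377/EI
Tip deflection under a unit load at 2: L³/(3EI) = 333.3/EI.
The prop prevents deflection at 2: R_2 = δ_0/δ_{22} = 31377/333.3 = 94.13 kN.

R_2 = 94.13 kN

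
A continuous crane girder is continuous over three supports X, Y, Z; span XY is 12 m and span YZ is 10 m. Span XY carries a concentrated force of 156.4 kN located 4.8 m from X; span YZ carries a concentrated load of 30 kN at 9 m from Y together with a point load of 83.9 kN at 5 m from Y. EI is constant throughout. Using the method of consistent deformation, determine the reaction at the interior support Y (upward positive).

Take M_Y as the redundant. Released structure: two simple spans XY and YZ with a hinge at Y.
Rotations at Y on the released spans (each span's end-slope, ×1/EI):
  span XY: point load 156.4 at a = 4.8: Pab(L + a)/(6LEI) = 1261/EI
  span YZ: point load 30 at a = 9: Pab(L + b)/(6LEI) = 49.5/EI
  span YZ: point load 83.9 at a = 5: Pab(L + b)/(6LEI) = 524.4/EI
  relative rotation θ_0 = (1261 + 573.9)/EI = 1835/EI
A unit hogging moment at Y produces rotation L₁/(3EI) + L₂/(3EI) = 7.333/EI.
Compatibility: M_Y·(L₁+L₂)/(3EI) = θ_0, giving M_Y = 250.2 kN·m (hogging).
Span XY, ΣM about X with M_Y applied at Y: R_Y^{XY}·12 = 750.7 + 250.2, so R_Y^{XY} = 83.41 kN and R_X = 156.4 − 83.41 = 72.99 kN.
Span YZ, ΣM about Z: R_Y^{YZ}·10 = 449.5 + 250.2, so R_Y^{YZ} = 69.97 kN and R_Z = 113.9 − 69.97 = 43.93 kN.
R_Y = 83.41 + 69.97 = 153.4 kN.

R_Y = 153.4 kN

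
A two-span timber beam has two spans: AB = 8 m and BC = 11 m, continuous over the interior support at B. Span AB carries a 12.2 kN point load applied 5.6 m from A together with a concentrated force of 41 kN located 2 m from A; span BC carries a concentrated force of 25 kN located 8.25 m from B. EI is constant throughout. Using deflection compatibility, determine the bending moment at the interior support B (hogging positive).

M_B = 42.18 kN·m

Release continuity at B by inserting a hinge; the redundant is the internal moment M_B. The primary structure is two simply-supported spans AB and BC.
Rotations at B on the released spans (each span's end-slope, ×1/EI):
  span AB: point load 12.2 at a = 5.6: Pab(L + a)/(6LEI) = 46.46/EI
  span AB: point load 41 at a = 2: Pab(L + a)/(6LEI) = 102.5/EI
  span BC: point load 25 at a = 8.25: Pab(L + b)/(6LEI) = 118.2/EI
  relative rotation θ_0 = (149 + 118.2)/EI = 267.1/EI
A unit hogging moment at B produces rotation L₁/(3EI) + L₂/(3EI) = 6.333/EI.
Slope continuity at B: θ_0 = M_B·6.333/EI, so M_B = 267.1/6.333 = 42.18 kN·m (hogging).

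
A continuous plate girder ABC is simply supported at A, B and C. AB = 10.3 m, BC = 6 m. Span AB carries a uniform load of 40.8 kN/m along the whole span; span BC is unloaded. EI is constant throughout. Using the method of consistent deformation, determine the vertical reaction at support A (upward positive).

Insert a hinge at B; M_B is the redundant, and each span becomes simply supported.
Discontinuity in slope at B on the released structure — sum the simple-span end rotations:
  span AB: UDL 40.8: wL³/(24EI) = 1858/EI
  relative rotation θ_0 = (1858 + 0)/EI = 1858/EI
A unit hogging moment at B produces rotation L₁/(3EI) + L₂/(3EI) = 5.433/EI.
Compatibility: M_B·(L₁+L₂)/(3EI) = θ_0, giving M_B = 341.9 kN·m (hogging).
Span AB, ΣM about A with M_B applied at B: R_B^{AB}·10.3 = 2164 + 341.9, so R_B^{AB} = 243.3 kN and R_A = 420.2 − 243.3 = 176.9 kN.

R_A = 176.9 kN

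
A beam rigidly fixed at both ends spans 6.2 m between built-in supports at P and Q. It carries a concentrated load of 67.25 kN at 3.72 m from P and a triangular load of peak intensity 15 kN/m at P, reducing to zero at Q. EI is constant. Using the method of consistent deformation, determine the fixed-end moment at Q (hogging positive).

M_Q = 79.26 kN·m

Release both end moments; the primary structure is a simply-supported span PQ with redundants M_P and M_Q.
End rotations of the released simple span under the applied load (×1/EI):
  at P: point load 67.25 at a = 3.72: Pab(L + b)/(6LEI) = 144.8/EI
  at Q: point load 67.25 at a = 3.72: Pab(L + a)/(6LEI) = 165.4/EI
  at P: triangular load, peak 15: w₀L³/(45EI) = 79.44/EI
  at Q: triangular load, peak 15: 7w₀L³/(360EI) = 69.51/EI
  θ_P0 = 224.2/EI,  θ_Q0 = 235/EI
Flexibility coefficients: a unit moment at one end gives L/(3EI) there and L/(6EI) at the far end, so f₁₁ = f₂₂ = 2.067/EI and f₁₂ = f₂₁ = 1.033/EI.
Compatibility — zero rotation at each built-in end:
  2.067 M_P + 1.033 M_Q = 224.2
  1.033 M_P + 2.067 M_Q = 235
Solving the pair gives M_P = 68.86 kN·m and M_Q = 79.26 kN·m (hogging).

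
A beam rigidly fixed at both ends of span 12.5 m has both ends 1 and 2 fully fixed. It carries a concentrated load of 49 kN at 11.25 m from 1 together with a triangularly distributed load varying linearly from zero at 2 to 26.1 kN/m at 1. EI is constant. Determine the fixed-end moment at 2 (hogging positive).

Release both end moments; the primary structure is a simply-supported span 12 with redundants M_1 and M_2.
Simple-span end rotations at 1 and 2 under the given loads:
  at 1: point load 49 at a = 11.25: Pab(L + b)/(6LEI) = 126.3/EI
  at 2: point load 49 at a = 11.25: Pab(L + a)/(6LEI) = 218.2/EI
  at 1: triangular load, peak 26.1: w₀L³/(45EI) = 1133/EI
  at 2: triangular load, peak 26.1: 7w₀L³/(360EI) = 991.2/EI
  θ_10 = 1259/EI,  θ_20 = 1209/EI
Flexibility coefficients: a unit moment at one end gives L/(3EI) there and L/(6EI) at the far end, so f₁₁ = f₂₂ = 4.167/EI and f₁₂ = f₂₁ = 2.083/EI.
Compatibility — zero rotation at each built-in end:
  4.167 M_1 + 2.083 M_2 = 1259
  2.083 M_1 + 4.167 M_2 = 1209
Solving the pair gives M_1 = 209.4 kN·m and M_2 = 185.6 kN·m (hogging).

M_2 = 185.6 kN·m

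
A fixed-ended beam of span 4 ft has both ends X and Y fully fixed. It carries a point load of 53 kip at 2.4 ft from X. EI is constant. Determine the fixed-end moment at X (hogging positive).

M_X = 20.35 kip·ft

Release both end moments; the primary structure is a simply-supported span XY with redundants M_X and M_Y.
Simple-span end rotations at X and Y under the given loads:
  at X: point load 53 at a = 2.4: Pab(L + b)/(6LEI) = 47.49/EI
  at Y: point load 53 at a = 2.4: Pab(L + a)/(6LEI) = 54.27/EI
  θ_X0 = 47.49/EI,  θ_Y0 = 54.27/EI
Flexibility coefficients: a unit moment at one end gives L/(3EI) there and L/(6EI) at the far end, so f₁₁ = f₂₂ = 1.333/EI and f₁₂ = f₂₁ = 0.6667/EI.
Compatibility — zero rotation at each built-in end:
  1.333 M_X + 0.6667 M_Y = 47.49
  0.6667 M_X + 1.333 M_Y = 54.27
Solving the pair gives M_X = 20.35 kip·ft and M_Y = 30.53 kip·ft (hogging).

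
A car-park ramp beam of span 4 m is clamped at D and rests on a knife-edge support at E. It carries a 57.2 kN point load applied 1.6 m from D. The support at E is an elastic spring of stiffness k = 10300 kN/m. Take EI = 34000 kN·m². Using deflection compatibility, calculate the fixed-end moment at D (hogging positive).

M_D = 50.31 kN·m

Release the roller at E. Primary structure: cantilever fixed at D.
Primary-structure tip deflection at E by superposition:
  point load 57.2 at a = 1.6: Pa²(3L − a)/(6EI) = 253.8/EI
Tip deflection under a unit load at E: L³/(3EI) = 21.33/EI.
With EI = 34000 kN·m²: δ_0 = 0.007465 m and δ_{EE} = 0.000627 m/kN.
Compatibility — the spring shortens by R_E/k under the reaction it provides: δ_0 − R_E·δ_{EE} = R_E/k. With 1/k = 0.000097 m/kN, R_E = δ_0 / (δ_{EE} + 1/k) = 0.007465 / (0.000627 + 0.000097) = 10.3 kN.
Moment equilibrium about D: M_D = Σ(load moments about D) − R_E·L = 91.52 − 10.3×4 = 50.31 kN·m.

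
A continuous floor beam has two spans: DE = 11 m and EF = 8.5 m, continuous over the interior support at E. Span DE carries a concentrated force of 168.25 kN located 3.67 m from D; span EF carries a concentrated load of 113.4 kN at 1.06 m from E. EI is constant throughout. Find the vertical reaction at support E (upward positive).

Insert a hinge at E; M_E is the redundant, and each span becomes simply supported.
End slopes at the hinge E, treating each span as simply supported:
  span DE: point load 168.25 at a = 3.67: Pab(L + a)/(6LEI) = 1006/EI
  span EF: point load 113.4 at a = 1.06: Pab(L + b)/(6LEI) = 279.5/EI
  relative rotation θ_0 = (1006 + 279.5)/EI = 1286/EI
A unit hogging moment at E produces rotation L₁/(3EI) + L₂/(3EI) = 6.5/EI.
Compatibility: M_E·(L₁+L₂)/(3EI) = θ_0, giving M_E = 197.8 kN·m (hogging).
Span DE, ΣM about D with M_E applied at E: R_E^{DE}·11 = 617.5 + 197.8, so R_E^{DE} = 74.11 kN and R_D = 168.2 − 74.11 = 94.14 kN.
Span EF, ΣM about F: R_E^{EF}·8.5 = 843.7 + 197.8, so R_E^{EF} = 122.5 kN and R_F = 113.4 − 122.5 = -9.126 kN.
R_E = 74.11 + 122.5 = 196.6 kN.

R_E = 196.6 kN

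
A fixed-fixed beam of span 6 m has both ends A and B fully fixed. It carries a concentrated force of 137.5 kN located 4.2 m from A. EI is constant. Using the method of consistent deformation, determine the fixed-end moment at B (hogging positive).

Take the two fixed-end moments M_A, M_B as redundants; the released structure is the simple span AB.
End rotations of the released simple span under the applied load (×1/EI):
  at A: point load 137.5 at a = 4.2: Pab(L + b)/(6LEI) = 225.2/EI
  at B: point load 137.5 at a = 4.2: Pab(L + a)/(6LEI) = 294.5/EI
  θ_A0 = 225.2/EI,  θ_B0 = 294.5/EI
Flexibility coefficients: a unit moment at one end gives L/(3EI) there and L/(6EI) at the far end, so f₁₁ = f₂₂ = 2/EI and f₁₂ = f₂₁ = 1/EI.
Compatibility — zero rotation at each built-in end:
  2 M_A + 1 M_B = 225.2
  1 M_A + 2 M_B = 294.5
Solving the pair gives M_A = 51.98 kN·m and M_B = 121.3 kN·m (hogging).

M_B = 121.3 kN·m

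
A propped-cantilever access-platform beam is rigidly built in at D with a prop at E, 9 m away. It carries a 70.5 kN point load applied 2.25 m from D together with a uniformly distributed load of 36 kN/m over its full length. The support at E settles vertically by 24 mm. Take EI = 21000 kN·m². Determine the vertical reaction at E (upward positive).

Choose R_E as the redundant. The primary structure is the cantilever fixed at D.
Primary-structure tip deflection at E by superposition:
  point load 70.5 at a = 2.25: Pa²(3L − a)/(6EI) = 1472/EI
  UDL 36: wL⁴/(8EI) = 29524/EI
  δ_0 = 30997/EI
Tip deflection under a unit load at E: L³/(3EI) = 243/EI.
With EI = 21000 kN·m²: δ_0 = 1.476 m and δ_{EE} = 0.011571 m/kN.
Compatibility — the beam at E must follow the support down by 0.024 m: δ_0 − R_E·δ_{EE} = 0.024, so R_E = (1.476 − 0.024)/0.011571 = 125.5 kN.

R_E = 125.5 kN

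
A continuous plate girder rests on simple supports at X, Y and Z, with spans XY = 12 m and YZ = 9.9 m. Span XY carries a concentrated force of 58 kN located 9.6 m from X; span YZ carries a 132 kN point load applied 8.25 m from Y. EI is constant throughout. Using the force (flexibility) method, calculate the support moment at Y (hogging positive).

M_Y = 102.8 kN·m

Insert a hinge at Y; M_Y is the redundant, and each span becomes simply supported.
End slopes at the hinge Y, treating each span as simply supported:
  span XY: point load 58 at a = 9.6: Pab(L + a)/(6LEI) = 400.9/EI
  span YZ: point load 132 at a = 8.25: Pab(L + b)/(6LEI) = 349.4/EI
  relative rotation θ_0 = (400.9 + 349.4)/EI = 750.3/EI
A unit hogging moment at Y produces rotation L₁/(3EI) + L₂/(3EI) = 7.3/EI.
Compatibility: M_Y·(L₁+L₂)/(3EI) = θ_0, giving M_Y = 102.8 kN·m (hogging).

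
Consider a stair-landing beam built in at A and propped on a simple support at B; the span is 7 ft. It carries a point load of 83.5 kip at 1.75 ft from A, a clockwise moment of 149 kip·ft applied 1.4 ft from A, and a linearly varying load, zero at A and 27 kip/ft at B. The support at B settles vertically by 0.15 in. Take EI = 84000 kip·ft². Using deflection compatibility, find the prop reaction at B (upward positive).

R_B = 61.46 kip

Remove the prop at B; the released (primary) structure is a cantilever built in at A.
Deflection at B on the released cantilever, summing each load's contribution:
  point load 83.5 at a = 1.75: Pa²(3L − a)/(6EI) = 820.4/EI
  clockwise couple 149 at a = 1.4: M₀a(2L − a)/(2EI) = 1314/EI
  triangular load, peak 27 at the free end: 11w₀L⁴/(120EI) = 5942/EI
  δ_0 = 8077/EI
Flexibility coefficient — unit upward force at B: δ_{BB} = L³/(3EI) = 114.3/EI.
With EI = 84000 kip·ft²: δ_0 = 0.096156 ft and δ_{BB} = 0.001361 ft/kip.
Compatibility — the beam at B must follow the support down by 0.0125 ft: δ_0 − R_B·δ_{BB} = 0.0125, so R_B = (0.096156 − 0.0125)/0.001361 = 61.46 kip.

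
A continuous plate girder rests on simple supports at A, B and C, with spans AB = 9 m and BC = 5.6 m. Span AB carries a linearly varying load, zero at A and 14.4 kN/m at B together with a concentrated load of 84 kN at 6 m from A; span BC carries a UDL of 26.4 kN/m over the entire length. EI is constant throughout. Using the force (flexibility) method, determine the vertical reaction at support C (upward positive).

Insert a hinge at B; M_B is the redundant, and each span becomes simply supported.
End slopes at the hinge B, treating each span as simply supported:
  span AB: triangular load, peak 14.4: w₀L³/(45EI) = 233.3/EI
  span AB: point load 84 at a = 6: Pab(L + a)/(6LEI) = 420/EI
  span BC: UDL 26.4: wL³/(24EI) = 193.2/EI
  relative rotation θ_0 = (653.3 + 193.2)/EI = 846.5/EI
A unit hogging moment at B produces rotation L₁/(3EI) + L₂/(3EI) = 4.867/EI.
Compatibility: M_B·(L₁+L₂)/(3EI) = θ_0, giving M_B = 173.9 kN·m (hogging).
Span BC, ΣM about C: R_B^{BC}·5.6 = 414 + 173.9, so R_B^{BC} = 105 kN and R_C = 147.8 − 105 = 42.86 kN.

R_C = 42.86 kN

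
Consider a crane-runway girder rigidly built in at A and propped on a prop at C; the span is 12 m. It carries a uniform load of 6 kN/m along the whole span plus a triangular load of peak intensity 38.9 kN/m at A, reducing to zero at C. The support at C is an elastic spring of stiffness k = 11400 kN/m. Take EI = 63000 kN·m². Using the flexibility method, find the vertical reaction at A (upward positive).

Take the reaction at C as the redundant and release it; the primary structure is a cantilever fixed at A.
Downward deflection at the released point C due to the loads:
  UDL 6: wL⁴/(8EI) = 15552/EI
  triangular load, peak 38.9 at the fixed end: w₀L⁴/(30EI) = 26888/EI
  δ_0 = 42440/EI
Flexibility coefficient — unit upward force at C: δ_{CC} = L³/(3EI) = 576/EI.
With EI = 63000 kN·m²: δ_0 = 0.67365 m and δ_{CC} = 0.009143 m/kN.
Compatibility — the spring shortens by R_C/k under the reaction it provides: δ_0 − R_C·δ_{CC} = R_C/k. With 1/k = 0.000088 m/kN, R_C = δ_0 / (δ_{CC} + 1/k) = 0.67365 / (0.009143 + 0.000088) = 72.98 kN.
Vertical equilibrium: R_A = ΣP − R_C = 305.4 − 72.98 = 232.4 kN.

R_A = 232.4 kN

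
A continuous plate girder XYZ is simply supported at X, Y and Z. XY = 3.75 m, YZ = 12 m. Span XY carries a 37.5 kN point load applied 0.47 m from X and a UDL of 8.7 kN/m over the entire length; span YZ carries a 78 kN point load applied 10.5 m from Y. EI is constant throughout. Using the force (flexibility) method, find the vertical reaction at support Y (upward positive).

R_Y = 48.12 kN

Take M_Y as the redundant. Released structure: two simple spans XY and YZ with a hinge at Y.
End slopes at the hinge Y, treating each span as simply supported:
  span XY: point load 37.5 at a = 0.47: Pab(L + a)/(6LEI) = 10.84/EI
  span XY: UDL 8.7: wL³/(24EI) = 19.12/EI
  span YZ: point load 78 at a = 10.5: Pab(L + b)/(6LEI) = 230.3/EI
  relative rotation θ_0 = (29.96 + 230.3)/EI = 260.3/EI
A unit hogging moment at Y produces rotation L₁/(3EI) + L₂/(3EI) = 5.25/EI.
Slope continuity at Y: θ_0 = M_Y·5.25/EI, so M_Y = 260.3/5.25 = 49.58 kN·m (hogging).
Span XY, ΣM about X with M_Y applied at Y: R_Y^{XY}·3.75 = 78.8 + 49.58, so R_Y^{XY} = 34.23 kN and R_X = 70.12 − 34.23 = 35.89 kN.
Span YZ, ΣM about Z: R_Y^{YZ}·12 = 117 + 49.58, so R_Y^{YZ} = 13.88 kN and R_Z = 78 − 13.88 = 64.12 kN.
R_Y = 34.23 + 13.88 = 48.12 kN.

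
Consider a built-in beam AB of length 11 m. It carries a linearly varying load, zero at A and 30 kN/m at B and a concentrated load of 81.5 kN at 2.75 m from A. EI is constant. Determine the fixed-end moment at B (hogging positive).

M_B = 223.5 kN·m

Release both end moments; the primary structure is a simply-supported span AB with redundants M_A and M_B.
Simple-span end rotations at A and B under the given loads:
  at A: triangular load, peak 30: 7w₀L³/(360EI) = 776.4/EI
  at B: triangular load, peak 30: w₀L³/(45EI) = 887.3/EI
  at A: point load 81.5 at a = 2.75: Pab(L + b)/(6LEI) = 539.3/EI
  at B: point load 81.5 at a = 2.75: Pab(L + a)/(6LEI) = 385.2/EI
  θ_A0 = 1316/EI,  θ_B0 = 1273/EI
Flexibility coefficients: a unit moment at one end gives L/(3EI) there and L/(6EI) at the far end, so f₁₁ = f₂₂ = 3.667/EI and f₁₂ = f₂₁ = 1.833/EI.
Compatibility — zero rotation at each built-in end:
  3.667 M_A + 1.833 M_B = 1316
  1.833 M_A + 3.667 M_B = 1273
Solving the pair gives M_A = 247.1 kN·m and M_B = 223.5 kN·m (hogging).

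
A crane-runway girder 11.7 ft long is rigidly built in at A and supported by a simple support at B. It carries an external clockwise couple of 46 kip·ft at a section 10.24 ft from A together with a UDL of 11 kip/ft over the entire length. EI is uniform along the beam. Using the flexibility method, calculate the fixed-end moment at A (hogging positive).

Release the roller at B. Primary structure: cantilever fixed at A.
Free-end deflection of the primary structure under the applied loading (downward +):
  clockwise couple 46 at a = 10.24: M₀a(2L − a)/(2EI) = 3099/EI
  UDL 11: wL⁴/(8EI) = 25766/EI
  δ_0 = 28865/EI
Flexibility coefficient — unit upward force at B: δ_{BB} = L³/(3EI) = 533.9/EI.
Compatibility at B: δ_0 − R_B·δ_{BB} = 0, so R_B = 28865/533.9 = 54.07 kip.
Moment equilibrium about A: M_A = Σ(load moments about A) − R_B·L = 798.9 − 54.07×11.7 = 166.3 kip·ft.

M_A = 166.3 kip·ft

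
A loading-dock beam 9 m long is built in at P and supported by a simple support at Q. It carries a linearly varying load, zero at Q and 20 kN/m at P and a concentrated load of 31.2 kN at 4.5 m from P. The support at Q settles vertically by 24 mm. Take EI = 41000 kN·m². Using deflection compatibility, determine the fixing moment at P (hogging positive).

Take the reaction at Q as the redundant and release it; the primary structure is a cantilever fixed at P.
Downward deflection at the released point Q due to the loads:
  triangular load, peak 20 at the fixed end: w₀L⁴/(30EI) = 4374/EI
  point load 31.2 at a = 4.5: Pa²(3L − a)/(6EI) = 2369/EI
  δ_0 = 6743/EI
Tip deflection under a unit load at Q: L³/(3EI) = 243/EI.
With EI = 41000 kN·m²: δ_0 = 0.16447 m and δ_{QQ} = 0.005927 m/kN.
Compatibility — the beam at Q must follow the support down by 0.024 m: δ_0 − R_Q·δ_{QQ} = 0.024, so R_Q = (0.16447 − 0.024)/0.005927 = 23.7 kN.
Moment equilibrium about P: M_P = Σ(load moments about P) − R_Q·L = 410.4 − 23.7×9 = 197.1 kN·m.

M_P = 197.1 kN·m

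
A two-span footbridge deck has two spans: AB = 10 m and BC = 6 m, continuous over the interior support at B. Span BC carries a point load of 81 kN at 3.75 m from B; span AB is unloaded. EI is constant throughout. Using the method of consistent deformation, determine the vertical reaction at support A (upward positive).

R_A = -2.937 kN

Insert a hinge at B; M_B is the redundant, and each span becomes simply supported.
Rotations at B on the released spans (each span's end-slope, ×1/EI):
  span BC: point load 81 at a = 3.75: Pab(L + b)/(6LEI) = 156.6/EI
  relative rotation θ_0 = (0 + 156.6)/EI = 156.6/EI
A unit hogging moment at B produces rotation L₁/(3EI) + L₂/(3EI) = 5.333/EI.
Compatibility: M_B·(L₁+L₂)/(3EI) = θ_0, giving M_B = 29.37 kN·m (hogging).
Span AB, ΣM about A with M_B applied at B: R_B^{AB}·10 = 0 + 29.37, so R_B^{AB} = 2.937 kN and R_A = 0 − 2.937 = -2.937 kN.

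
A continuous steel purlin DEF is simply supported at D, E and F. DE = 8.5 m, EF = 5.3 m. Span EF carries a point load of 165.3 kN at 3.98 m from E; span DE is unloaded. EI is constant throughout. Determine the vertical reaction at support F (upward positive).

R_F = 116.7 kN

Take M_E as the redundant. Released structure: two simple spans DE and EF with a hinge at E.
Rotations at E on the released spans (each span's end-slope, ×1/EI):
  span EF: point load 165.3 at a = 3.98: Pab(L + b)/(6LEI) = 180.8/EI
  relative rotation θ_0 = (0 + 180.8)/EI = 180.8/EI
A unit hogging moment at E produces rotation L₁/(3EI) + L₂/(3EI) = 4.6/EI.
Slope continuity at E: θ_0 = M_E·4.6/EI, so M_E = 180.8/4.6 = 39.3 kN·m (hogging).
Span EF, ΣM about F: R_E^{EF}·5.3 = 218.2 + 39.3, so R_E^{EF} = 48.58 kN and R_F = 165.3 − 48.58 = 116.7 kN.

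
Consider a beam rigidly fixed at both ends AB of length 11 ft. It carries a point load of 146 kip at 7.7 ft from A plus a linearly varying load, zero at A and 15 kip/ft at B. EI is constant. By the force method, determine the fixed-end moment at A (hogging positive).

M_A = 161.7 kip·ft

Take the two fixed-end moments M_A, M_B as redundants; the released structure is the simple span AB.
On the primary (simply-supported) span, the end slopes from the loading are:
  at A: point load 146 at a = 7.7: Pab(L + b)/(6LEI) = 803.8/EI
  at B: point load 146 at a = 7.7: Pab(L + a)/(6LEI) = 1051/EI
  at A: triangular load, peak 15: 7w₀L³/(360EI) = 388.2/EI
  at B: triangular load, peak 15: w₀L³/(45EI) = 443.7/EI
  θ_A0 = 1192/EI,  θ_B0 = 1495/EI
Flexibility coefficients: a unit moment at one end gives L/(3EI) there and L/(6EI) at the far end, so f₁₁ = f₂₂ = 3.667/EI and f₁₂ = f₂₁ = 1.833/EI.
Compatibility — zero rotation at each built-in end:
  3.667 M_A + 1.833 M_B = 1192
  1.833 M_A + 3.667 M_B = 1495
Solving the pair gives M_A = 161.7 kip·ft and M_B = 326.8 kip·ft (hogging).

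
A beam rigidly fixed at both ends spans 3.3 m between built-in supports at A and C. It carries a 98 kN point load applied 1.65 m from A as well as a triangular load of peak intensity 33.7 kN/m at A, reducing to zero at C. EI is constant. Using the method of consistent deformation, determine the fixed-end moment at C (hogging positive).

M_C = 52.66 kN·m

Release both end moments; the primary structure is a simply-supported span AC with redundants M_A and M_C.
On the primary (simply-supported) span, the end slopes from the loading are:
  at A: point load 98 at a = 1.65: Pab(L + b)/(6LEI) = 66.7/EI
  at C: point load 98 at a = 1.65: Pab(L + a)/(6LEI) = 66.7/EI
  at A: triangular load, peak 33.7: w₀L³/(45EI) = 26.91/EI
  at C: triangular load, peak 33.7: 7w₀L³/(360EI) = 23.55/EI
  θ_A0 = 93.61/EI,  θ_C0 = 90.25/EI
Flexibility coefficients: a unit moment at one end gives L/(3EI) there and L/(6EI) at the far end, so f₁₁ = f₂₂ = 1.1/EI and f₁₂ = f₂₁ = 0.55/EI.
Compatibility — zero rotation at each built-in end:
  1.1 M_A + 0.55 M_C = 93.61
  0.55 M_A + 1.1 M_C = 90.25
Solving the pair gives M_A = 58.77 kN·m and M_C = 52.66 kN·m (hogging).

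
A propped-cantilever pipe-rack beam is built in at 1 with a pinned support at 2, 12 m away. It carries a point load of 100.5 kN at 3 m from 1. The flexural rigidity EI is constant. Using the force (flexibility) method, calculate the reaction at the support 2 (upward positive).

Choose R_2 as the redundant. The primary structure is the cantilever fixed at 1.
Deflection at 2 on the released cantilever, summing each load's contribution:
  point load 100.5 at a = 3: Pa²(3L − a)/(6EI) = 4975/EI
Flexibility coefficient — unit upward force at 2: δ_{22} = L³/(3EI) = 576/EI.
Compatibility at 2: δ_0 − R_2·δ_{22} = 0, so R_2 = 4975/576 = 8.637 kN.

R_2 = 8.637 kN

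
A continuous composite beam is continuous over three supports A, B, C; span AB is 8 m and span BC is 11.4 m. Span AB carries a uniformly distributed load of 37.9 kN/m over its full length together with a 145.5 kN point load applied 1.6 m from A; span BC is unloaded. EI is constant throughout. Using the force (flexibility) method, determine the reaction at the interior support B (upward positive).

R_B = 217.1 kN

Release continuity at B by inserting a hinge; the redundant is the internal moment M_B. The primary structure is two simply-supported spans AB and BC.
Rotations at B on the released spans (each span's end-slope, ×1/EI):
  span AB: UDL 37.9: wL³/(24EI) = 808.5/EI
  span AB: point load 145.5 at a = 1.6: Pab(L + a)/(6LEI) = 298/EI
  relative rotation θ_0 = (1107 + 0)/EI = 1107/EI
A unit hogging moment at B produces rotation L₁/(3EI) + L₂/(3EI) = 6.467/EI.
Compatibility: M_B·(L₁+L₂)/(3EI) = θ_0, giving M_B = 171.1 kN·m (hogging).
Span AB, ΣM about A with M_B applied at B: R_B^{AB}·8 = 1446 + 171.1, so R_B^{AB} = 202.1 kN and R_A = 448.7 − 202.1 = 246.6 kN.
Span BC, ΣM about C: R_B^{BC}·11.4 = 0 + 171.1, so R_B^{BC} = 15.01 kN and R_C = 0 − 15.01 = -15.01 kN.
R_B = 202.1 + 15.01 = 217.1 kN.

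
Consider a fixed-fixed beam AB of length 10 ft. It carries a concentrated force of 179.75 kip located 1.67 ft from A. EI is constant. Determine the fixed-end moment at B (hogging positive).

M_B = 41.76 kip·ft

Take the two fixed-end moments M_A, M_B as redundants; the released structure is the simple span AB.
On the primary (simply-supported) span, the end slopes from the loading are:
  at A: point load 179.75 at a = 1.67: Pab(L + b)/(6LEI) = 763.9/EI
  at B: point load 179.75 at a = 1.67: Pab(L + a)/(6LEI) = 486.4/EI
  θ_A0 = 763.9/EI,  θ_B0 = 486.4/EI
Flexibility coefficients: a unit moment at one end gives L/(3EI) there and L/(6EI) at the far end, so f₁₁ = f₂₂ = 3.333/EI and f₁₂ = f₂₁ = 1.667/EI.
Compatibility — zero rotation at each built-in end:
  3.333 M_A + 1.667 M_B = 763.9
  1.667 M_A + 3.333 M_B = 486.4
Solving the pair gives M_A = 208.3 kip·ft and M_B = 41.76 kip·ft (hogging).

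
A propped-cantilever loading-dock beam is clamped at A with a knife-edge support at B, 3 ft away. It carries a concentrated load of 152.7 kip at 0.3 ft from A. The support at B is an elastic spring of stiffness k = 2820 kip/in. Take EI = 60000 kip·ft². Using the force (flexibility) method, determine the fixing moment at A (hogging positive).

M_A = 40.26 kip·ft

Take the reaction at B as the redundant and release it; the primary structure is a cantilever fixed at A.
Free-end deflection of the primary structure under the applied loading (downward +):
  point load 152.7 at a = 0.3: Pa²(3L − a)/(6EI) = 19.93/EI
Flexibility coefficient — unit upward force at B: δ_{BB} = L³/(3EI) = 9/EI.
With EI = 60000 kip·ft²: δ_0 = 0.000332 ft and δ_{BB} = 0.00015 ft/kip.
Compatibility — the spring shortens by R_B/k under the reaction it provides: δ_0 − R_B·δ_{BB} = R_B/k. With 1/k = 1/(2820×12) ft/kip = 0.00003 ft/kip, R_B = δ_0 / (δ_{BB} + 1/k) = 0.000332 / (0.00015 + 0.00003) = 1.85 kip.
Moment equilibrium about A: M_A = Σ(load moments about A) − R_B·L = 45.81 − 1.85×3 = 40.26 kip·ft.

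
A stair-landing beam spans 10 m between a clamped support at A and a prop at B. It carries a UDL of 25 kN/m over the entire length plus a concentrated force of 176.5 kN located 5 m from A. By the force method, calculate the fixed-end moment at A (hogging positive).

Remove the prop at B; the released (primary) structure is a cantilever built in at A.
Primary-structure tip deflection at B by superposition:
  UDL 25: wL⁴/(8EI) = 31250/EI
  point load 176.5 at a = 5: Pa²(3L − a)/(6EI) = 18385/EI
  δ_0 = 49635/EI
Flexibility coefficient — unit upward force at B: δ_{BB} = L³/(3EI) = 333.3/EI.
The prop prevents deflection at B: R_B = δ_0/δ_{BB} = 49635/333.3 = 148.9 kN.
Moment equilibrium about A: M_A = Σ(load moments about A) − R_B·L = 2132 − 148.9×10 = 643.4 kN·m.

M_A = 643.4 kN·m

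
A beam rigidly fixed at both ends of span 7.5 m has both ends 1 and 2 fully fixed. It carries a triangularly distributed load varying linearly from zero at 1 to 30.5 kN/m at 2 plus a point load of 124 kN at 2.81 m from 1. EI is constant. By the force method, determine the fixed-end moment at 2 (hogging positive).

M_2 = 167.4 kN·m

Release both end moments; the primary structure is a simply-supported span 12 with redundants M_1 and M_2.
Simple-span end rotations at 1 and 2 under the given loads:
  at 1: triangular load, peak 30.5: 7w₀L³/(360EI) = 250.2/EI
  at 2: triangular load, peak 30.5: w₀L³/(45EI) = 285.9/EI
  at 1: point load 124 at a = 2.81: Pab(L + b)/(6LEI) = 442.7/EI
  at 2: point load 124 at a = 2.81: Pab(L + a)/(6LEI) = 374.4/EI
  θ_10 = 692.9/EI,  θ_20 = 660.3/EI
Flexibility coefficients: a unit moment at one end gives L/(3EI) there and L/(6EI) at the far end, so f₁₁ = f₂₂ = 2.5/EI and f₁₂ = f₂₁ = 1.25/EI.
Compatibility — zero rotation at each built-in end:
  2.5 M_1 + 1.25 M_2 = 692.9
  1.25 M_1 + 2.5 M_2 = 660.3
Solving the pair gives M_1 = 193.4 kN·m and M_2 = 167.4 kN·m (hogging).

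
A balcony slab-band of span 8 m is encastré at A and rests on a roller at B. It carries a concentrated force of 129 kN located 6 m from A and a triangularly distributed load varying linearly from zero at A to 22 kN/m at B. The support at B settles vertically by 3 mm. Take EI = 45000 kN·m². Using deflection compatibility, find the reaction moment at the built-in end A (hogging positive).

Remove the prop at B; the released (primary) structure is a cantilever built in at A.
Primary-structure tip deflection at B by superposition:
  point load 129 at a = 6: Pa²(3L − a)/(6EI) = 13932/EI
  triangular load, peak 22 at the free end: 11w₀L⁴/(120EI) = 8260/EI
  δ_0 = 22192/EI
Tip deflection under a unit load at B: L³/(3EI) = 170.7/EI.
With EI = 45000 kN·m²: δ_0 = 0.49316 m and δ_{BB} = 0.003793 m/kN.
Compatibility — the beam at B must follow the support down by 0.003 m: δ_0 − R_B·δ_{BB} = 0.003, so R_B = (0.49316 − 0.003)/0.003793 = 129.2 kN.
Moment equilibrium about A: M_A = Σ(load moments about A) − R_B·L = 1243 − 129.2×8 = 209.4 kN·m.

M_A = 209.4 kN·m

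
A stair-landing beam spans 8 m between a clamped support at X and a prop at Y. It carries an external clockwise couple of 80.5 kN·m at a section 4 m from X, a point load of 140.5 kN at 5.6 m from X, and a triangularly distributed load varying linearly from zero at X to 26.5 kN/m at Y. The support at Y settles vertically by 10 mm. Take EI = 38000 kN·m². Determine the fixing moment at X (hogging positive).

M_X = 260.1 kN·m

Choose R_Y as the redundant. The primary structure is the cantilever fixed at X.
Primary-structure tip deflection at Y by superposition:
  clockwise couple 80.5 at a = 4: M₀a(2L − a)/(2EI) = 1932/EI
  point load 140.5 at a = 5.6: Pa²(3L − a)/(6EI) = 13512/EI
  triangular load, peak 26.5 at the free end: 11w₀L⁴/(120EI) = 9950/EI
  δ_0 = 25394/EI
Tip deflection under a unit load at Y: L³/(3EI) = 170.7/EI.
With EI = 38000 kN·m²: δ_0 = 0.66826 m and δ_{YY} = 0.004491 m/kN.
Compatibility — the beam at Y must follow the support down by 0.01 m: δ_0 − R_Y·δ_{YY} = 0.01, so R_Y = (0.66826 − 0.01)/0.004491 = 146.6 kN.
Moment equilibrium about X: M_X = Σ(load moments about X) − R_Y·L = 1433 − 146.6×8 = 260.1 kN·m.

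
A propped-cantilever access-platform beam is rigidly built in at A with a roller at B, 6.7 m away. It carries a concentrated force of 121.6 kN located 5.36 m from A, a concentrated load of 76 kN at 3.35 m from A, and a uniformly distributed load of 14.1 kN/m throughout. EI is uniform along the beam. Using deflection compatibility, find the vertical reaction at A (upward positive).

R_A = 147.3 kN

Take the reaction at B as the redundant and release it; the primary structure is a cantilever fixed at A.
Downward deflection at the released point B due to the loads:
  point load 121.6 at a = 5.36: Pa²(3L − a)/(6EI) = 8582/EI
  point load 76 at a = 3.35: Pa²(3L − a)/(6EI) = 2381/EI
  UDL 14.1: wL⁴/(8EI) = 3552/EI
  δ_0 = 14515/EI
Tip deflection under a unit load at B: L³/(3EI) = 100.3/EI.
The prop prevents deflection at B: R_B = δ_0/δ_{BB} = 14515/100.3 = 144.8 kN.
Vertical equilibrium: R_A = ΣP − R_B = 292.1 − 144.8 = 147.3 kN.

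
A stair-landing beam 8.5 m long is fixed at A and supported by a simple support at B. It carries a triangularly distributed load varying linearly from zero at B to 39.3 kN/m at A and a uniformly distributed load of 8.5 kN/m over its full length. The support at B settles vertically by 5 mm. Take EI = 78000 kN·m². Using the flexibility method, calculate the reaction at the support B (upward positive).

R_B = 58.59 kN

Release the roller at B. Primary structure: cantilever fixed at A.
Deflection at B on the released cantilever, summing each load's contribution:
  triangular load, peak 39.3 at the fixed end: w₀L⁴/(30EI) = 6838/EI
  UDL 8.5: wL⁴/(8EI) = 5546/EI
  δ_0 = 12385/EI
Tip deflection under a unit load at B: L³/(3EI) = 204.7/EI.
With EI = 78000 kN·m²: δ_0 = 0.15878 m and δ_{BB} = 0.002624 m/kN.
Compatibility — the beam at B must follow the support down by 0.005 m: δ_0 − R_B·δ_{BB} = 0.005, so R_B = (0.15878 − 0.005)/0.002624 = 58.59 kN.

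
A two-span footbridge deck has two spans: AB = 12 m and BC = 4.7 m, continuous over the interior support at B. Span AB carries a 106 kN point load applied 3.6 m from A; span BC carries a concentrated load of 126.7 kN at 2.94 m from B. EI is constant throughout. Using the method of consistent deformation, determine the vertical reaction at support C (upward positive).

R_C = 46.97 kN

Release continuity at B by inserting a hinge; the redundant is the internal moment M_B. The primary structure is two simply-supported spans AB and BC.
End slopes at the hinge B, treating each span as simply supported:
  span AB: point load 106 at a = 3.6: Pab(L + a)/(6LEI) = 694.5/EI
  span BC: point load 126.7 at a = 2.94: Pab(L + b)/(6LEI) = 150.2/EI
  relative rotation θ_0 = (694.5 + 150.2)/EI = 844.7/EI
A unit hogging moment at B produces rotation L₁/(3EI) + L₂/(3EI) = 5.567/EI.
Compatibility: M_B·(L₁+L₂)/(3EI) = θ_0, giving M_B = 151.7 kN·m (hogging).
Span BC, ΣM about C: R_B^{BC}·4.7 = 223 + 151.7, so R_B^{BC} = 79.73 kN and R_C = 126.7 − 79.73 = 46.97 kN.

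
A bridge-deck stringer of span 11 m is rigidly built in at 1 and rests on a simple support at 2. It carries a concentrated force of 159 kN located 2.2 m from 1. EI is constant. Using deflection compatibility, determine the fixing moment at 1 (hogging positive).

Release the roller at 2. Primary structure: cantilever fixed at 1.
Primary-structure tip deflection at 2 by superposition:
  point load 159 at a = 2.2: Pa²(3L − a)/(6EI) = 3950/EI
Tip deflection under a unit load at 2: L³/(3EI) = 443.7/EI.
The prop prevents deflection at 2: R_2 = δ_0/δ_{22} = 3950/443.7 = 8.904 kN.
Moment equilibrium about 1: M_1 = Σ(load moments about 1) − R_2·L = 349.8 − 8.904×11 = 251.9 kN·m.

M_1 = 251.9 kN·m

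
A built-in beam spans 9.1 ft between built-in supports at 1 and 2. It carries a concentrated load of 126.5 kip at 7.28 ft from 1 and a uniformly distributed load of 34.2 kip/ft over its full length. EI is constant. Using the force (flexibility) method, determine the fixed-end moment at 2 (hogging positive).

M_2 = 383.4 kip·ft

Release both end moments; the primary structure is a simply-supported span 12 with redundants M_1 and M_2.
On the primary (simply-supported) span, the end slopes from the loading are:
  at 1: point load 126.5 at a = 7.28: Pab(L + b)/(6LEI) = 335.2/EI
  at 2: point load 126.5 at a = 7.28: Pab(L + a)/(6LEI) = 502.8/EI
  at 1: UDL 34.2: wL³/(24EI) = 1074/EI
  at 2: UDL 34.2: wL³/(24EI) = 1074/EI
  θ_10 = 1409/EI,  θ_20 = 1577/EI
Flexibility coefficients: a unit moment at one end gives L/(3EI) there and L/(6EI) at the far end, so f₁₁ = f₂₂ = 3.033/EI and f₁₂ = f₂₁ = 1.517/EI.
Compatibility — zero rotation at each built-in end:
  3.033 M_1 + 1.517 M_2 = 1409
  1.517 M_1 + 3.033 M_2 = 1577
Solving the pair gives M_1 = 272.8 kip·ft and M_2 = 383.4 kip·ft (hogging).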